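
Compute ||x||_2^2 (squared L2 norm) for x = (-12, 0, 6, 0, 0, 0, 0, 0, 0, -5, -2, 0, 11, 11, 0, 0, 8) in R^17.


Non-zero entries: [(0, -12), (2, 6), (9, -5), (10, -2), (12, 11), (13, 11), (16, 8)]
Squares: [144, 36, 25, 4, 121, 121, 64]
||x||_2^2 = sum = 515.

515


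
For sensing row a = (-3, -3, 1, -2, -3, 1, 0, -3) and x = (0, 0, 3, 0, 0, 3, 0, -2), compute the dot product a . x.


Non-zero terms: ['1*3', '1*3', '-3*-2']
Products: [3, 3, 6]
y = sum = 12.

12


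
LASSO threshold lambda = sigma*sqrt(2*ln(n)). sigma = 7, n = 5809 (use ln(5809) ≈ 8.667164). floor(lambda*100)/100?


ln(5809) ≈ 8.667164.
2*ln(n) ≈ 17.334328.
sqrt(2*ln(n)) ≈ sqrt(17.334328) ≈ 4.163451.
lambda ≈ 7*4.163451 = 29.144157.
floor(lambda*100)/100 = 29.14.

29.14


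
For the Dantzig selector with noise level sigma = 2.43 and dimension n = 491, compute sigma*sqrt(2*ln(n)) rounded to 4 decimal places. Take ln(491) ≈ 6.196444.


ln(491) ≈ 6.196444.
2*ln(n) ≈ 12.392888.
sqrt(2*ln(n)) ≈ sqrt(12.392888) ≈ 3.520353.
threshold ≈ 2.43*3.520353 = 8.55445779 ≈ 8.5545.

8.5545


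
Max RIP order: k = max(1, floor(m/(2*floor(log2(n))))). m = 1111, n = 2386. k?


floor(log2(2386)) = 11.
2*11 = 22.
m/(2*floor(log2(n))) = 1111/22 ≈ 50.5.
floor = 50.
k = max(1, 50) = 50.

50


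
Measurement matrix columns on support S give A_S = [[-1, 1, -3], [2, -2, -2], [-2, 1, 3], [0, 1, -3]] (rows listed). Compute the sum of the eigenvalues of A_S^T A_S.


Sum of eigenvalues of A_S^T A_S = trace(A_S^T A_S) = sum of squared column norms of A_S.
A_S^T A_S diagonal: [9, 7, 31].
trace = 9 + 7 + 31 = 47.

47


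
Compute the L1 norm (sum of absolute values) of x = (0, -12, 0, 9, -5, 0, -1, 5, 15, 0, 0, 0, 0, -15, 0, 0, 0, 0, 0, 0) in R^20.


Non-zero entries: [(1, -12), (3, 9), (4, -5), (6, -1), (7, 5), (8, 15), (13, -15)]
Absolute values: [12, 9, 5, 1, 5, 15, 15]
||x||_1 = sum = 62.

62


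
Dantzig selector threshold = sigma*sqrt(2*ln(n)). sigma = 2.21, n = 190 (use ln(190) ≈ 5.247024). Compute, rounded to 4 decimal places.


ln(190) ≈ 5.247024.
2*ln(n) ≈ 10.494048.
sqrt(2*ln(n)) ≈ sqrt(10.494048) ≈ 3.239452.
threshold ≈ 2.21*3.239452 = 7.15918892 ≈ 7.1592.

7.1592


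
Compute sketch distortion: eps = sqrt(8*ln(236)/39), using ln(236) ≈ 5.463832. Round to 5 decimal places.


ln(236) ≈ 5.463832.
8*ln(N)/m ≈ 8*5.463832/39 ≈ 1.12078605.
eps = sqrt(1.12078605) ≈ 1.0586718 ≈ 1.05867.

1.05867


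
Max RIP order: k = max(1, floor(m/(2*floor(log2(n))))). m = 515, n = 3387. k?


floor(log2(3387)) = 11.
2*11 = 22.
m/(2*floor(log2(n))) = 515/22 ≈ 23.4091.
floor = 23.
k = max(1, 23) = 23.

23


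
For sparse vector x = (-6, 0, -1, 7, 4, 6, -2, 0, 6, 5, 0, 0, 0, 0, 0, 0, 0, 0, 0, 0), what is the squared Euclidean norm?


Non-zero entries: [(0, -6), (2, -1), (3, 7), (4, 4), (5, 6), (6, -2), (8, 6), (9, 5)]
Squares: [36, 1, 49, 16, 36, 4, 36, 25]
||x||_2^2 = sum = 203.

203


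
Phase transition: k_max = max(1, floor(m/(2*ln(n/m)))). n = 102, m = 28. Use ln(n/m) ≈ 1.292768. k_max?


n/m = 102/28 = 51/14.
ln(n/m) ≈ 1.292768.
2*ln(n/m) ≈ 2.585536.
m/(2*ln(n/m)) ≈ 28/2.585536 ≈ 10.8295.
floor = 10.
k_max = max(1, 10) = 10.

10


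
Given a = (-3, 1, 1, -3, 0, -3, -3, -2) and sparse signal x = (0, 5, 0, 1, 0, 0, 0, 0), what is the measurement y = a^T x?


Non-zero terms: ['1*5', '-3*1']
Products: [5, -3]
y = sum = 2.

2


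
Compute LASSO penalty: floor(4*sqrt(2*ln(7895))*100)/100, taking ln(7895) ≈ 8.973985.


ln(7895) ≈ 8.973985.
2*ln(n) ≈ 17.94797.
sqrt(2*ln(n)) ≈ sqrt(17.94797) ≈ 4.236504.
lambda ≈ 4*4.236504 = 16.946016.
floor(lambda*100)/100 = 16.94.

16.94


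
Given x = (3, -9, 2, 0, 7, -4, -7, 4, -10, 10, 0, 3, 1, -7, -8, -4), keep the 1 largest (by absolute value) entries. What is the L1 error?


Sorted |x_i| descending: [10, 10, 9, 8, 7, 7, 7, 4, 4, 4, 3, 3, 2, 1, 0, 0]
Keep top 1: [10]
Tail entries: [10, 9, 8, 7, 7, 7, 4, 4, 4, 3, 3, 2, 1, 0, 0]
L1 error = sum of tail = 69.

69


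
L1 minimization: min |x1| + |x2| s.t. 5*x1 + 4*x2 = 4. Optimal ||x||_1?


Axis intercepts:
  x1 = 4/5, x2 = 0: L1 = 4/5
  x1 = 0, x2 = 1: L1 = 1
x* = (4/5, 0)
||x*||_1 = 4/5.

4/5


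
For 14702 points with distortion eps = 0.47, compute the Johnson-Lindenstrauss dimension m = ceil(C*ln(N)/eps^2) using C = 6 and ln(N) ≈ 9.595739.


ln(14702) ≈ 9.595739.
eps^2 = 0.47^2 = 0.2209.
C*ln(N)/eps^2 ≈ 6*9.595739/0.2209 ≈ 260.6357.
m = ceil(260.6357) = 261.

261


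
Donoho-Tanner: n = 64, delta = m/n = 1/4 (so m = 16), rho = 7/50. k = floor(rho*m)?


m = 1/4*64 = 16.
rho = 7/50.
rho*m = 7/50*16 = 2.24.
k = floor(2.24) = 2.

2


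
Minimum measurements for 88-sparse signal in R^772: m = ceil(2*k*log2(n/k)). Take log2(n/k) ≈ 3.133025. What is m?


log2(n/k) = log2(772/88) ≈ 3.133025.
2*k*log2(n/k) ≈ 2*88*3.133025 = 551.4124.
m = ceil(551.4124) = 552.

552


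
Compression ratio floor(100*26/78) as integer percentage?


100*m/n = 100*26/78 ≈ 33.3333.
floor = 33.

33


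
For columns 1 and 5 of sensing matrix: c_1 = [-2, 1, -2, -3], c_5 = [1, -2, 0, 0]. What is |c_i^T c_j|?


Inner product: -2*1 + 1*-2 + -2*0 + -3*0
Products: [-2, -2, 0, 0]
Sum = -4.
|dot| = 4.

4


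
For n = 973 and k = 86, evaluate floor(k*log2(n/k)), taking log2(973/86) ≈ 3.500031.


log2(n/k) = log2(973/86) ≈ 3.500031.
k*log2(n/k) ≈ 86*3.500031 = 301.002666.
floor(301.002666) = 301.

301


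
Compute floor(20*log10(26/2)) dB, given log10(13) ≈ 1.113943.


||x||/||e|| = 26/2 = 13.
log10(13) ≈ 1.113943.
20*log10(||x||/||e||) ≈ 20*1.113943 = 22.27886.
floor(22.27886) = 22.

22


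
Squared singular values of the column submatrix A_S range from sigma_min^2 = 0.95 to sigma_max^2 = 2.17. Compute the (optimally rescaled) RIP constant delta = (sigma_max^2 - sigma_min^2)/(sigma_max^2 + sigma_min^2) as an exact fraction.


lambda_max - lambda_min = 2.17 - 0.95 = 1.22.
lambda_max + lambda_min = 2.17 + 0.95 = 3.12.
delta = 1.22/3.12 = 122/312 = 61/156.

61/156


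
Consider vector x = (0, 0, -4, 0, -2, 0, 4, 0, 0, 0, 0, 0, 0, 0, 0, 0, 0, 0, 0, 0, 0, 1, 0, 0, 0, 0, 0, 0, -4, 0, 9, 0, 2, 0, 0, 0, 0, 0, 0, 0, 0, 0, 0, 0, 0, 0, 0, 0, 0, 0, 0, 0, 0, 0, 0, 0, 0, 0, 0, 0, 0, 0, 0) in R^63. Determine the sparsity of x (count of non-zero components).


Non-zero positions: [2, 4, 6, 21, 28, 30, 32].
Sparsity = 7.

7


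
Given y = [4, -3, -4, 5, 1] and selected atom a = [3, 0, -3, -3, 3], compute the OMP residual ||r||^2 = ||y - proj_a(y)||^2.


a^T a = 36.
a^T y = 12.
coeff = 12/36 = 1/3.
||r||^2 = 63.

63


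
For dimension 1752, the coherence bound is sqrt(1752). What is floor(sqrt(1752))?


41^2 = 1681 <= 1752 < 1764 = 42^2, so 41 <= sqrt(1752) < 42.
floor(sqrt(1752)) = 41.

41


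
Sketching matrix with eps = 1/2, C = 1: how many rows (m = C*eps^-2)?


1/eps = 2.
(1/eps)^2 = 4.
m = 1*4 = 4.

4


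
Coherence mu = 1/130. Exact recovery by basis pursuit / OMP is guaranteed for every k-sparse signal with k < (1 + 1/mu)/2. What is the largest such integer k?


1/mu = 130.
1 + 1/mu = 131.
(1 + 1/mu)/2 = 65.5 is not an integer, so k_max = floor(65.5) = 65.

65


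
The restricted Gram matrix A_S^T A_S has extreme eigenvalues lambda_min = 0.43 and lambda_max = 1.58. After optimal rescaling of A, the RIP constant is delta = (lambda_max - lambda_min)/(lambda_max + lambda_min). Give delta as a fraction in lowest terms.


lambda_max - lambda_min = 1.58 - 0.43 = 1.15.
lambda_max + lambda_min = 1.58 + 0.43 = 2.01.
delta = 1.15/2.01 = 115/201.

115/201


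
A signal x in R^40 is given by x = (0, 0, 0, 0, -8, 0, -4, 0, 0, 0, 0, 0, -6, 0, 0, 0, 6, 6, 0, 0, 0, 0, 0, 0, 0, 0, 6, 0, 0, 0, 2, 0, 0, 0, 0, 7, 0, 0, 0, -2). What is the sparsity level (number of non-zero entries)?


Non-zero positions: [4, 6, 12, 16, 17, 26, 30, 35, 39].
Sparsity = 9.

9


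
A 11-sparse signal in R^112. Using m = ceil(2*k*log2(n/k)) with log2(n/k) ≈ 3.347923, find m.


log2(n/k) = log2(112/11) ≈ 3.347923.
2*k*log2(n/k) ≈ 2*11*3.347923 = 73.654306.
m = ceil(73.654306) = 74.

74


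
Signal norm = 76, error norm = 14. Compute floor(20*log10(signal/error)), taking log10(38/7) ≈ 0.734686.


||x||/||e|| = 76/14 = 38/7.
log10(38/7) ≈ 0.734686.
20*log10(||x||/||e||) ≈ 20*0.734686 = 14.69372.
floor(14.69372) = 14.

14


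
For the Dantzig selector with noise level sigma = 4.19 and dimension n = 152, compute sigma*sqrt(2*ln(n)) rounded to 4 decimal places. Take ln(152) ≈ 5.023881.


ln(152) ≈ 5.023881.
2*ln(n) ≈ 10.047762.
sqrt(2*ln(n)) ≈ sqrt(10.047762) ≈ 3.16982.
threshold ≈ 4.19*3.16982 = 13.2815458 ≈ 13.2815.

13.2815


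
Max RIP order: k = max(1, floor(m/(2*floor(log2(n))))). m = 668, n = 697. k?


floor(log2(697)) = 9.
2*9 = 18.
m/(2*floor(log2(n))) = 668/18 ≈ 37.1111.
floor = 37.
k = max(1, 37) = 37.

37


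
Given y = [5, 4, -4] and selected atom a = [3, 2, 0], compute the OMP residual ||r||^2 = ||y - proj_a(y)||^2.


a^T a = 13.
a^T y = 23.
coeff = 23/13 = 23/13.
||r||^2 = 212/13.

212/13


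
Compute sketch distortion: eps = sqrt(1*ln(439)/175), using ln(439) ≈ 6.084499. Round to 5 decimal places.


ln(439) ≈ 6.084499.
1*ln(N)/m ≈ 1*6.084499/175 ≈ 0.03476857.
eps = sqrt(0.03476857) ≈ 0.1864633 ≈ 0.18646.

0.18646


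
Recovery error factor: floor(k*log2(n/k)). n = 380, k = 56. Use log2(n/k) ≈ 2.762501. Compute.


log2(n/k) = log2(380/56) ≈ 2.762501.
k*log2(n/k) ≈ 56*2.762501 = 154.700056.
floor(154.700056) = 154.

154


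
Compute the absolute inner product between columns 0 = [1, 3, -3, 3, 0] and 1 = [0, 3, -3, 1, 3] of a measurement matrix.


Inner product: 1*0 + 3*3 + -3*-3 + 3*1 + 0*3
Products: [0, 9, 9, 3, 0]
Sum = 21.
|dot| = 21.

21


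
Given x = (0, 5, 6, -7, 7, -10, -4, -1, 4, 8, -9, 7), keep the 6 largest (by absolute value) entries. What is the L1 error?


Sorted |x_i| descending: [10, 9, 8, 7, 7, 7, 6, 5, 4, 4, 1, 0]
Keep top 6: [10, 9, 8, 7, 7, 7]
Tail entries: [6, 5, 4, 4, 1, 0]
L1 error = sum of tail = 20.

20


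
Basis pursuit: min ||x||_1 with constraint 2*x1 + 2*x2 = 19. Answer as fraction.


Axis intercepts:
  x1 = 19/2, x2 = 0: L1 = 19/2
  x1 = 0, x2 = 19/2: L1 = 19/2
x* = (19/2, 0)
||x*||_1 = 19/2.

19/2


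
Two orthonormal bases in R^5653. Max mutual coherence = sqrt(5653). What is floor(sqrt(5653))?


75^2 = 5625 <= 5653 < 5776 = 76^2, so 75 <= sqrt(5653) < 76.
floor(sqrt(5653)) = 75.

75


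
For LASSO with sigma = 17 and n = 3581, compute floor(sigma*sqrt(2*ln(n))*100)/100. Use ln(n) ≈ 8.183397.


ln(3581) ≈ 8.183397.
2*ln(n) ≈ 16.366794.
sqrt(2*ln(n)) ≈ sqrt(16.366794) ≈ 4.045589.
lambda ≈ 17*4.045589 = 68.775013.
floor(lambda*100)/100 = 68.77.

68.77


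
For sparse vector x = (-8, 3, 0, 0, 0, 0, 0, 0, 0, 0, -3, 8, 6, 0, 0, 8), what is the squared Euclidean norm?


Non-zero entries: [(0, -8), (1, 3), (10, -3), (11, 8), (12, 6), (15, 8)]
Squares: [64, 9, 9, 64, 36, 64]
||x||_2^2 = sum = 246.

246


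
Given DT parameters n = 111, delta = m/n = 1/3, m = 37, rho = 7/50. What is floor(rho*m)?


m = 1/3*111 = 37.
rho = 7/50.
rho*m = 7/50*37 = 5.18.
k = floor(5.18) = 5.

5


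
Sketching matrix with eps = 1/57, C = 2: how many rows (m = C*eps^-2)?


1/eps = 57.
(1/eps)^2 = 3249.
m = 2*3249 = 6498.

6498


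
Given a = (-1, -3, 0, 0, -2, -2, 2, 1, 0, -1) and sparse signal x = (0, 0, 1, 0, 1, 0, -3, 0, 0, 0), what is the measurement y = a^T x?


Non-zero terms: ['0*1', '-2*1', '2*-3']
Products: [0, -2, -6]
y = sum = -8.

-8


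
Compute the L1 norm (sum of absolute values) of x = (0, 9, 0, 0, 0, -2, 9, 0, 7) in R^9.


Non-zero entries: [(1, 9), (5, -2), (6, 9), (8, 7)]
Absolute values: [9, 2, 9, 7]
||x||_1 = sum = 27.

27


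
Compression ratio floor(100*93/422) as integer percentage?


100*m/n = 100*93/422 ≈ 22.0379.
floor = 22.

22


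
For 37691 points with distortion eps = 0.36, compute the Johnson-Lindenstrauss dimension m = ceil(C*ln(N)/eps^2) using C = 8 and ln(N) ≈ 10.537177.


ln(37691) ≈ 10.537177.
eps^2 = 0.36^2 = 0.1296.
C*ln(N)/eps^2 ≈ 8*10.537177/0.1296 ≈ 650.443.
m = ceil(650.443) = 651.

651


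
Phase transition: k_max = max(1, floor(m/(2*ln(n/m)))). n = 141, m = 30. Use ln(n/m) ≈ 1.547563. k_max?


n/m = 141/30 = 47/10.
ln(n/m) ≈ 1.547563.
2*ln(n/m) ≈ 3.095126.
m/(2*ln(n/m)) ≈ 30/3.095126 ≈ 9.6927.
floor = 9.
k_max = max(1, 9) = 9.

9


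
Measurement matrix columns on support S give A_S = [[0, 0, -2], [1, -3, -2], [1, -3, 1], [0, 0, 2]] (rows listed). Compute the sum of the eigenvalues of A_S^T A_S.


Sum of eigenvalues of A_S^T A_S = trace(A_S^T A_S) = sum of squared column norms of A_S.
A_S^T A_S diagonal: [2, 18, 13].
trace = 2 + 18 + 13 = 33.

33


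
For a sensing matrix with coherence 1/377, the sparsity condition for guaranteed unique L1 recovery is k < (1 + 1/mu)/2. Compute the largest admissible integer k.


1/mu = 377.
1 + 1/mu = 378.
(1 + 1/mu)/2 = 189 is an integer and the inequality is strict, so k_max = 189 - 1 = 188.

188


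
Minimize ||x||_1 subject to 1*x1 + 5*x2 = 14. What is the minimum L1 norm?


Axis intercepts:
  x1 = 14, x2 = 0: L1 = 14
  x1 = 0, x2 = 14/5: L1 = 14/5
x* = (0, 14/5)
||x*||_1 = 14/5.

14/5


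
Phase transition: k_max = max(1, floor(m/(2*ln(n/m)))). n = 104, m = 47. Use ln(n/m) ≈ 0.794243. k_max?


n/m = 104/47.
ln(n/m) ≈ 0.794243.
2*ln(n/m) ≈ 1.588486.
m/(2*ln(n/m)) ≈ 47/1.588486 ≈ 29.5879.
floor = 29.
k_max = max(1, 29) = 29.

29


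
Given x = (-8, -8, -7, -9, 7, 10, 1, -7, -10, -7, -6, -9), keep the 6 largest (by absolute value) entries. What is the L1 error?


Sorted |x_i| descending: [10, 10, 9, 9, 8, 8, 7, 7, 7, 7, 6, 1]
Keep top 6: [10, 10, 9, 9, 8, 8]
Tail entries: [7, 7, 7, 7, 6, 1]
L1 error = sum of tail = 35.

35


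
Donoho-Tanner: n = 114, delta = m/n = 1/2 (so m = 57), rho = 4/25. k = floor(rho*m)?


m = 1/2*114 = 57.
rho = 4/25.
rho*m = 4/25*57 = 9.12.
k = floor(9.12) = 9.

9


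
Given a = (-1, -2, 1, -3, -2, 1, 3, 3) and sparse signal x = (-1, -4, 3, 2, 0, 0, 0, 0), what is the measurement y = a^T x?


Non-zero terms: ['-1*-1', '-2*-4', '1*3', '-3*2']
Products: [1, 8, 3, -6]
y = sum = 6.

6


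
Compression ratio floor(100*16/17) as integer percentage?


100*m/n = 100*16/17 ≈ 94.1176.
floor = 94.

94


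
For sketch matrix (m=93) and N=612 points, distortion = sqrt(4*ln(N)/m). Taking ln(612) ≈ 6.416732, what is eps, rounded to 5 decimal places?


ln(612) ≈ 6.416732.
4*ln(N)/m ≈ 4*6.416732/93 ≈ 0.27598847.
eps = sqrt(0.27598847) ≈ 0.525346 ≈ 0.52535.

0.52535


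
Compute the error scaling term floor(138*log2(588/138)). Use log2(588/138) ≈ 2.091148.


log2(n/k) = log2(588/138) ≈ 2.091148.
k*log2(n/k) ≈ 138*2.091148 = 288.578424.
floor(288.578424) = 288.

288


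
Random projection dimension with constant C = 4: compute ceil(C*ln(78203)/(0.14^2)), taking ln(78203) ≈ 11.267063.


ln(78203) ≈ 11.267063.
eps^2 = 0.14^2 = 0.0196.
C*ln(N)/eps^2 ≈ 4*11.267063/0.0196 ≈ 2299.4006.
m = ceil(2299.4006) = 2300.

2300


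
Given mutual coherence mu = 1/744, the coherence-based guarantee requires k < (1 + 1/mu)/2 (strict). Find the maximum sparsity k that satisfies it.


1/mu = 744.
1 + 1/mu = 745.
(1 + 1/mu)/2 = 372.5 is not an integer, so k_max = floor(372.5) = 372.

372


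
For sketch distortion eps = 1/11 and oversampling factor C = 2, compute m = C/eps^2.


1/eps = 11.
(1/eps)^2 = 121.
m = 2*121 = 242.

242


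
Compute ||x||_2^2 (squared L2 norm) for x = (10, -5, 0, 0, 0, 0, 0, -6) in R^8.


Non-zero entries: [(0, 10), (1, -5), (7, -6)]
Squares: [100, 25, 36]
||x||_2^2 = sum = 161.

161


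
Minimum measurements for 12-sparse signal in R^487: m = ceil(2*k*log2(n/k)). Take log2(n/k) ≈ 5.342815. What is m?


log2(n/k) = log2(487/12) ≈ 5.342815.
2*k*log2(n/k) ≈ 2*12*5.342815 = 128.22756.
m = ceil(128.22756) = 129.

129


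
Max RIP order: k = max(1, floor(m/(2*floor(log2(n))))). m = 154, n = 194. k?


floor(log2(194)) = 7.
2*7 = 14.
m/(2*floor(log2(n))) = 154/14 ≈ 11.0.
floor = 11.
k = max(1, 11) = 11.

11


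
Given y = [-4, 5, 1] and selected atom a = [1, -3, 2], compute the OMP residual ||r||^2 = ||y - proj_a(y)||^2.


a^T a = 14.
a^T y = -17.
coeff = -17/14 = -17/14.
||r||^2 = 299/14.

299/14


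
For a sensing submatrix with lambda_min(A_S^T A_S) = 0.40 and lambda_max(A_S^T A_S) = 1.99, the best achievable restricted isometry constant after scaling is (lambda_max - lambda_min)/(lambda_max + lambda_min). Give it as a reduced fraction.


lambda_max - lambda_min = 1.99 - 0.40 = 1.59.
lambda_max + lambda_min = 1.99 + 0.40 = 2.39.
delta = 1.59/2.39 = 159/239.

159/239


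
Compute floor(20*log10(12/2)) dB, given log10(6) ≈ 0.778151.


||x||/||e|| = 12/2 = 6.
log10(6) ≈ 0.778151.
20*log10(||x||/||e||) ≈ 20*0.778151 = 15.56302.
floor(15.56302) = 15.

15


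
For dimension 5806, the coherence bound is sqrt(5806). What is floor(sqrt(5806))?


76^2 = 5776 <= 5806 < 5929 = 77^2, so 76 <= sqrt(5806) < 77.
floor(sqrt(5806)) = 76.

76


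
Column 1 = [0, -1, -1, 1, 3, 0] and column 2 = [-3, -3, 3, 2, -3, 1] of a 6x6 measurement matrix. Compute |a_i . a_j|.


Inner product: 0*-3 + -1*-3 + -1*3 + 1*2 + 3*-3 + 0*1
Products: [0, 3, -3, 2, -9, 0]
Sum = -7.
|dot| = 7.

7


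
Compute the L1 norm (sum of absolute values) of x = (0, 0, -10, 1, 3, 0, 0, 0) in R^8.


Non-zero entries: [(2, -10), (3, 1), (4, 3)]
Absolute values: [10, 1, 3]
||x||_1 = sum = 14.

14


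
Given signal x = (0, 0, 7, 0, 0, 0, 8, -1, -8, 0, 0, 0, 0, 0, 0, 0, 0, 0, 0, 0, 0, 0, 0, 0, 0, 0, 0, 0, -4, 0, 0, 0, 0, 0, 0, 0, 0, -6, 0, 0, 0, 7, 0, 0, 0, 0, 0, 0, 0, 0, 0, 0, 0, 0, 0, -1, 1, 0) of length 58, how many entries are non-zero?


Non-zero positions: [2, 6, 7, 8, 28, 37, 41, 55, 56].
Sparsity = 9.

9


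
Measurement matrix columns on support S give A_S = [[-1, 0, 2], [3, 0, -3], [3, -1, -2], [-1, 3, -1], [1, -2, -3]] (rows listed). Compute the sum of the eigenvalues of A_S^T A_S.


Sum of eigenvalues of A_S^T A_S = trace(A_S^T A_S) = sum of squared column norms of A_S.
A_S^T A_S diagonal: [21, 14, 27].
trace = 21 + 14 + 27 = 62.

62


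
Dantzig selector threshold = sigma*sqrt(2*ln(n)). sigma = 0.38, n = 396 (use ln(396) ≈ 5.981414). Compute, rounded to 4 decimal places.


ln(396) ≈ 5.981414.
2*ln(n) ≈ 11.962828.
sqrt(2*ln(n)) ≈ sqrt(11.962828) ≈ 3.458732.
threshold ≈ 0.38*3.458732 = 1.31431816 ≈ 1.3143.

1.3143


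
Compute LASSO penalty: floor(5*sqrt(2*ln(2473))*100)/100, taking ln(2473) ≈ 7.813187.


ln(2473) ≈ 7.813187.
2*ln(n) ≈ 15.626374.
sqrt(2*ln(n)) ≈ sqrt(15.626374) ≈ 3.953021.
lambda ≈ 5*3.953021 = 19.765105.
floor(lambda*100)/100 = 19.76.

19.76


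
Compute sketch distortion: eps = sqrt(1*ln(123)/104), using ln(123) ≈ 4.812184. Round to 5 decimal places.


ln(123) ≈ 4.812184.
1*ln(N)/m ≈ 1*4.812184/104 ≈ 0.046271.
eps = sqrt(0.046271) ≈ 0.215107 ≈ 0.21511.

0.21511


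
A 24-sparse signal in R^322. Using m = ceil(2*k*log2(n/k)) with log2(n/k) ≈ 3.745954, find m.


log2(n/k) = log2(322/24) ≈ 3.745954.
2*k*log2(n/k) ≈ 2*24*3.745954 = 179.805792.
m = ceil(179.805792) = 180.

180


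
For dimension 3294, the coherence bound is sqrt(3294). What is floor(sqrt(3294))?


57^2 = 3249 <= 3294 < 3364 = 58^2, so 57 <= sqrt(3294) < 58.
floor(sqrt(3294)) = 57.

57


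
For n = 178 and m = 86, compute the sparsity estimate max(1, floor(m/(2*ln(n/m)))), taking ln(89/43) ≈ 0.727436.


n/m = 178/86 = 89/43.
ln(n/m) ≈ 0.727436.
2*ln(n/m) ≈ 1.454872.
m/(2*ln(n/m)) ≈ 86/1.454872 ≈ 59.1117.
floor = 59.
k_max = max(1, 59) = 59.

59


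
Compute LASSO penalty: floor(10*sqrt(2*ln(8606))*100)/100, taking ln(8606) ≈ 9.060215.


ln(8606) ≈ 9.060215.
2*ln(n) ≈ 18.12043.
sqrt(2*ln(n)) ≈ sqrt(18.12043) ≈ 4.25681.
lambda ≈ 10*4.25681 = 42.5681.
floor(lambda*100)/100 = 42.56.

42.56


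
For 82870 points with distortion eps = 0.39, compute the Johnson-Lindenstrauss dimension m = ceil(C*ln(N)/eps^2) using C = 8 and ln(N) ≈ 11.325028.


ln(82870) ≈ 11.325028.
eps^2 = 0.39^2 = 0.1521.
C*ln(N)/eps^2 ≈ 8*11.325028/0.1521 ≈ 595.6622.
m = ceil(595.6622) = 596.

596


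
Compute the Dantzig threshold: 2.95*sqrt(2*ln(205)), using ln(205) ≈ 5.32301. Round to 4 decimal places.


ln(205) ≈ 5.32301.
2*ln(n) ≈ 10.64602.
sqrt(2*ln(n)) ≈ sqrt(10.64602) ≈ 3.262824.
threshold ≈ 2.95*3.262824 = 9.6253308 ≈ 9.6253.

9.6253


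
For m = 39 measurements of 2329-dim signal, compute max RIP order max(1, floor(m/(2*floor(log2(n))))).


floor(log2(2329)) = 11.
2*11 = 22.
m/(2*floor(log2(n))) = 39/22 ≈ 1.7727.
floor = 1.
k = max(1, 1) = 1.

1


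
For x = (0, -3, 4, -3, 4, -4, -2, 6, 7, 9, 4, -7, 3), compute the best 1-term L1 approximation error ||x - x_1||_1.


Sorted |x_i| descending: [9, 7, 7, 6, 4, 4, 4, 4, 3, 3, 3, 2, 0]
Keep top 1: [9]
Tail entries: [7, 7, 6, 4, 4, 4, 4, 3, 3, 3, 2, 0]
L1 error = sum of tail = 47.

47


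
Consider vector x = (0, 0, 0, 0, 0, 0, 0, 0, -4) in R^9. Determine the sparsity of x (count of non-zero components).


Non-zero positions: [8].
Sparsity = 1.

1


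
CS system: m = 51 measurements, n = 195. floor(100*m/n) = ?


100*m/n = 100*51/195 ≈ 26.1538.
floor = 26.

26


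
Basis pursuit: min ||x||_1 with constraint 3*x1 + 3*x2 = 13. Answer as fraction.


Axis intercepts:
  x1 = 13/3, x2 = 0: L1 = 13/3
  x1 = 0, x2 = 13/3: L1 = 13/3
x* = (13/3, 0)
||x*||_1 = 13/3.

13/3


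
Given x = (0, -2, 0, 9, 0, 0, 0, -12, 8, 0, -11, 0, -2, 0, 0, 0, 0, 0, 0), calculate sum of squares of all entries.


Non-zero entries: [(1, -2), (3, 9), (7, -12), (8, 8), (10, -11), (12, -2)]
Squares: [4, 81, 144, 64, 121, 4]
||x||_2^2 = sum = 418.

418


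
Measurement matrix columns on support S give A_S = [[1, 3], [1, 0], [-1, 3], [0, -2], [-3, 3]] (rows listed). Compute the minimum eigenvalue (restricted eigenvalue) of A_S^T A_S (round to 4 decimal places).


A_S^T A_S = [[12, -9], [-9, 31]].
trace = 43.
det = 291.
disc = trace^2 - 4*det = 1849 - 4*291 = 685.
sqrt(685) ≈ 26.172505.
lam_min = (43 - sqrt(685))/2 ≈ (43 - 26.172505)/2 = 8.4137475 ≈ 8.4137.

8.4137


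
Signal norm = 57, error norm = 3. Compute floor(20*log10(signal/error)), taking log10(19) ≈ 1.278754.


||x||/||e|| = 57/3 = 19.
log10(19) ≈ 1.278754.
20*log10(||x||/||e||) ≈ 20*1.278754 = 25.57508.
floor(25.57508) = 25.

25


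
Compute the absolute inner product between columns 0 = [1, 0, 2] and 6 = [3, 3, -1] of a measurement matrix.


Inner product: 1*3 + 0*3 + 2*-1
Products: [3, 0, -2]
Sum = 1.
|dot| = 1.

1


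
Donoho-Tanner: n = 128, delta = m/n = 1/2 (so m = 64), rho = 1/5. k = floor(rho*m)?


m = 1/2*128 = 64.
rho = 1/5.
rho*m = 1/5*64 = 12.8.
k = floor(12.8) = 12.

12


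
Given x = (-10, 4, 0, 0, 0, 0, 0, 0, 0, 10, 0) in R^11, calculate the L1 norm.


Non-zero entries: [(0, -10), (1, 4), (9, 10)]
Absolute values: [10, 4, 10]
||x||_1 = sum = 24.

24


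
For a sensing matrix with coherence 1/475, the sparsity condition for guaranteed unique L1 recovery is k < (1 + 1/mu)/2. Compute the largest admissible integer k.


1/mu = 475.
1 + 1/mu = 476.
(1 + 1/mu)/2 = 238 is an integer and the inequality is strict, so k_max = 238 - 1 = 237.

237


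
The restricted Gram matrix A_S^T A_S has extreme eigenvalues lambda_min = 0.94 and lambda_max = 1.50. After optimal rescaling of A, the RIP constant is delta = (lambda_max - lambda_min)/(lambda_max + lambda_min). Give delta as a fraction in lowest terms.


lambda_max - lambda_min = 1.50 - 0.94 = 0.56.
lambda_max + lambda_min = 1.50 + 0.94 = 2.44.
delta = 0.56/2.44 = 56/244 = 14/61.

14/61


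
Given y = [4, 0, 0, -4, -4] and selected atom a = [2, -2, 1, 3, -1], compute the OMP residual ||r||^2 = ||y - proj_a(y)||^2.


a^T a = 19.
a^T y = 0.
coeff = 0/19 = 0.
||r||^2 = 48.

48


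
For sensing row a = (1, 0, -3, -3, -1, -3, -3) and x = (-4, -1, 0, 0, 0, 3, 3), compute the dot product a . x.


Non-zero terms: ['1*-4', '0*-1', '-3*3', '-3*3']
Products: [-4, 0, -9, -9]
y = sum = -22.

-22


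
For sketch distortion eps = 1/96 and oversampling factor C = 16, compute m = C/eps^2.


1/eps = 96.
(1/eps)^2 = 9216.
m = 16*9216 = 147456.

147456


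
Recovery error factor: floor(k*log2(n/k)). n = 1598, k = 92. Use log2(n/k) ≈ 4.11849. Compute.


log2(n/k) = log2(1598/92) ≈ 4.11849.
k*log2(n/k) ≈ 92*4.11849 = 378.90108.
floor(378.90108) = 378.

378


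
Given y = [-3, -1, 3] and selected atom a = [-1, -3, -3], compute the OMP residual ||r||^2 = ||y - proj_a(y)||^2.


a^T a = 19.
a^T y = -3.
coeff = -3/19 = -3/19.
||r||^2 = 352/19.

352/19


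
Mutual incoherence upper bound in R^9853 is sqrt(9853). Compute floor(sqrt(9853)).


99^2 = 9801 <= 9853 < 10000 = 100^2, so 99 <= sqrt(9853) < 100.
floor(sqrt(9853)) = 99.

99


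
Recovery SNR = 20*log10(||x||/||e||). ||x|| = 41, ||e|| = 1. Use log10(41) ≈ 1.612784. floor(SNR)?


||x||/||e|| = 41/1 = 41.
log10(41) ≈ 1.612784.
20*log10(||x||/||e||) ≈ 20*1.612784 = 32.25568.
floor(32.25568) = 32.

32


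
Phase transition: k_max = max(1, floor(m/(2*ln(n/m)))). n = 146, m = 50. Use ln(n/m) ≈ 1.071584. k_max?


n/m = 146/50 = 73/25.
ln(n/m) ≈ 1.071584.
2*ln(n/m) ≈ 2.143168.
m/(2*ln(n/m)) ≈ 50/2.143168 ≈ 23.3299.
floor = 23.
k_max = max(1, 23) = 23.

23


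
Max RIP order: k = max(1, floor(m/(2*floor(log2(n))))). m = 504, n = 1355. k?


floor(log2(1355)) = 10.
2*10 = 20.
m/(2*floor(log2(n))) = 504/20 ≈ 25.2.
floor = 25.
k = max(1, 25) = 25.

25


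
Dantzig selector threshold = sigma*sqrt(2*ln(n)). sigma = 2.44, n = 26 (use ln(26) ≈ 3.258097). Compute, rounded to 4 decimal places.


ln(26) ≈ 3.258097.
2*ln(n) ≈ 6.516194.
sqrt(2*ln(n)) ≈ sqrt(6.516194) ≈ 2.552684.
threshold ≈ 2.44*2.552684 = 6.22854896 ≈ 6.2285.

6.2285


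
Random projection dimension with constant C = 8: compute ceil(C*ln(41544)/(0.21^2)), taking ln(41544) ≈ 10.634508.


ln(41544) ≈ 10.634508.
eps^2 = 0.21^2 = 0.0441.
C*ln(N)/eps^2 ≈ 8*10.634508/0.0441 ≈ 1929.1624.
m = ceil(1929.1624) = 1930.

1930


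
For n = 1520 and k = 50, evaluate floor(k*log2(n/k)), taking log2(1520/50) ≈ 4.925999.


log2(n/k) = log2(1520/50) ≈ 4.925999.
k*log2(n/k) ≈ 50*4.925999 = 246.29995.
floor(246.29995) = 246.

246


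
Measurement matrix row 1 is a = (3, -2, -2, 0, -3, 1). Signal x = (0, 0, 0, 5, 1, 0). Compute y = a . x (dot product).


Non-zero terms: ['0*5', '-3*1']
Products: [0, -3]
y = sum = -3.

-3


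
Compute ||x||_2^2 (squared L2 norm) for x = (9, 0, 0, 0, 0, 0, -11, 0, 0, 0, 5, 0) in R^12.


Non-zero entries: [(0, 9), (6, -11), (10, 5)]
Squares: [81, 121, 25]
||x||_2^2 = sum = 227.

227


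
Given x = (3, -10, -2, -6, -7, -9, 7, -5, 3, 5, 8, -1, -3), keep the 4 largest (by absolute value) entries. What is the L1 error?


Sorted |x_i| descending: [10, 9, 8, 7, 7, 6, 5, 5, 3, 3, 3, 2, 1]
Keep top 4: [10, 9, 8, 7]
Tail entries: [7, 6, 5, 5, 3, 3, 3, 2, 1]
L1 error = sum of tail = 35.

35


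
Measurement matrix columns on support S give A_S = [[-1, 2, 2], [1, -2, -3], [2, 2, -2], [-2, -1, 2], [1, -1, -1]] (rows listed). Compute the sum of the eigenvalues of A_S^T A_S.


Sum of eigenvalues of A_S^T A_S = trace(A_S^T A_S) = sum of squared column norms of A_S.
A_S^T A_S diagonal: [11, 14, 22].
trace = 11 + 14 + 22 = 47.

47


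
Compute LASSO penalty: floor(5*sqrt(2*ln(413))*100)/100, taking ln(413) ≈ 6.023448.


ln(413) ≈ 6.023448.
2*ln(n) ≈ 12.046896.
sqrt(2*ln(n)) ≈ sqrt(12.046896) ≈ 3.470864.
lambda ≈ 5*3.470864 = 17.35432.
floor(lambda*100)/100 = 17.35.

17.35


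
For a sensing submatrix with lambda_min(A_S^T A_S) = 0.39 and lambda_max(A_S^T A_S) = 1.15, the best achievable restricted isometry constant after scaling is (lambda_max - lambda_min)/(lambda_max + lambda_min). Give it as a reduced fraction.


lambda_max - lambda_min = 1.15 - 0.39 = 0.76.
lambda_max + lambda_min = 1.15 + 0.39 = 1.54.
delta = 0.76/1.54 = 76/154 = 38/77.

38/77


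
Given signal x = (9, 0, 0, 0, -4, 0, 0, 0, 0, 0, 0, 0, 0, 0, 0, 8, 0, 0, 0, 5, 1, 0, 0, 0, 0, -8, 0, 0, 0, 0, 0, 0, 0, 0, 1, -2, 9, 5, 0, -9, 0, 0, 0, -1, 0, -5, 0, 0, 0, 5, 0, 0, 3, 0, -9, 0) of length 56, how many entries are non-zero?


Non-zero positions: [0, 4, 15, 19, 20, 25, 34, 35, 36, 37, 39, 43, 45, 49, 52, 54].
Sparsity = 16.

16


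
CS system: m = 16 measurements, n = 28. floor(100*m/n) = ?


100*m/n = 100*16/28 ≈ 57.1429.
floor = 57.

57


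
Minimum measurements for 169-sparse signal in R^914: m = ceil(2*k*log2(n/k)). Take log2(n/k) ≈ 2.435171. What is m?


log2(n/k) = log2(914/169) ≈ 2.435171.
2*k*log2(n/k) ≈ 2*169*2.435171 = 823.087798.
m = ceil(823.087798) = 824.

824


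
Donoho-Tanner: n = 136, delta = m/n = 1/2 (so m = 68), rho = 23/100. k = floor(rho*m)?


m = 1/2*136 = 68.
rho = 23/100.
rho*m = 23/100*68 = 15.64.
k = floor(15.64) = 15.

15


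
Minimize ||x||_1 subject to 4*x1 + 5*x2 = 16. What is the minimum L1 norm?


Axis intercepts:
  x1 = 4, x2 = 0: L1 = 4
  x1 = 0, x2 = 16/5: L1 = 16/5
x* = (0, 16/5)
||x*||_1 = 16/5.

16/5


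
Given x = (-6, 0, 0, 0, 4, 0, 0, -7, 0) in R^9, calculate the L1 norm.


Non-zero entries: [(0, -6), (4, 4), (7, -7)]
Absolute values: [6, 4, 7]
||x||_1 = sum = 17.

17


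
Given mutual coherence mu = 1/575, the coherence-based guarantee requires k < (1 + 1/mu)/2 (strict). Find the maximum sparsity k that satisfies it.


1/mu = 575.
1 + 1/mu = 576.
(1 + 1/mu)/2 = 288 is an integer and the inequality is strict, so k_max = 288 - 1 = 287.

287


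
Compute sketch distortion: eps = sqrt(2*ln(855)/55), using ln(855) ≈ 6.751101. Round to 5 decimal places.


ln(855) ≈ 6.751101.
2*ln(N)/m ≈ 2*6.751101/55 ≈ 0.24549458.
eps = sqrt(0.24549458) ≈ 0.4954741 ≈ 0.49547.

0.49547


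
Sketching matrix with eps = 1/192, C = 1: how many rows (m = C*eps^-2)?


1/eps = 192.
(1/eps)^2 = 36864.
m = 1*36864 = 36864.

36864


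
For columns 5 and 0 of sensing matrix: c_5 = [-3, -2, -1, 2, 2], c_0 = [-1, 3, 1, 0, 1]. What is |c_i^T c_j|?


Inner product: -3*-1 + -2*3 + -1*1 + 2*0 + 2*1
Products: [3, -6, -1, 0, 2]
Sum = -2.
|dot| = 2.

2


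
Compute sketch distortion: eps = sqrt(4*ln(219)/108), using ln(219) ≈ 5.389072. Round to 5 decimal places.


ln(219) ≈ 5.389072.
4*ln(N)/m ≈ 4*5.389072/108 ≈ 0.19959526.
eps = sqrt(0.19959526) ≈ 0.4467609 ≈ 0.44676.

0.44676


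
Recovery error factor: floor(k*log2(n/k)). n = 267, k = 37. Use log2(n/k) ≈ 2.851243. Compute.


log2(n/k) = log2(267/37) ≈ 2.851243.
k*log2(n/k) ≈ 37*2.851243 = 105.495991.
floor(105.495991) = 105.

105


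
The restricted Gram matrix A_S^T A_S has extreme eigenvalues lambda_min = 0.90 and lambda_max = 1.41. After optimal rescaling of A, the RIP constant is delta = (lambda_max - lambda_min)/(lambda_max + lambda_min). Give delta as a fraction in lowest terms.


lambda_max - lambda_min = 1.41 - 0.90 = 0.51.
lambda_max + lambda_min = 1.41 + 0.90 = 2.31.
delta = 0.51/2.31 = 51/231 = 17/77.

17/77


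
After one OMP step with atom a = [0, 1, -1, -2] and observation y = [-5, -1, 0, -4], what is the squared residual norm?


a^T a = 6.
a^T y = 7.
coeff = 7/6 = 7/6.
||r||^2 = 203/6.

203/6


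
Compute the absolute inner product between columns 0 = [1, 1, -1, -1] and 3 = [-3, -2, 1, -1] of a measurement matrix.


Inner product: 1*-3 + 1*-2 + -1*1 + -1*-1
Products: [-3, -2, -1, 1]
Sum = -5.
|dot| = 5.

5


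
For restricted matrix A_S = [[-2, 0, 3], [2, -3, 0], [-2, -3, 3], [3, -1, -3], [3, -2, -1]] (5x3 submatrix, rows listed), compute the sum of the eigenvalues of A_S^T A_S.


Sum of eigenvalues of A_S^T A_S = trace(A_S^T A_S) = sum of squared column norms of A_S.
A_S^T A_S diagonal: [30, 23, 28].
trace = 30 + 23 + 28 = 81.

81


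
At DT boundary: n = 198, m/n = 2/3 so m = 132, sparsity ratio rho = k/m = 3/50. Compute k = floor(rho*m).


m = 2/3*198 = 132.
rho = 3/50.
rho*m = 3/50*132 = 7.92.
k = floor(7.92) = 7.

7


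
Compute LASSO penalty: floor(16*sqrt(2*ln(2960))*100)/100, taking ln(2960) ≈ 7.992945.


ln(2960) ≈ 7.992945.
2*ln(n) ≈ 15.98589.
sqrt(2*ln(n)) ≈ sqrt(15.98589) ≈ 3.998236.
lambda ≈ 16*3.998236 = 63.971776.
floor(lambda*100)/100 = 63.97.

63.97


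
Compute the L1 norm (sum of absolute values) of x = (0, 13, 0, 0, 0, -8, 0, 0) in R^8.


Non-zero entries: [(1, 13), (5, -8)]
Absolute values: [13, 8]
||x||_1 = sum = 21.

21


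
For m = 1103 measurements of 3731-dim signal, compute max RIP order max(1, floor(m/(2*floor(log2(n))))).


floor(log2(3731)) = 11.
2*11 = 22.
m/(2*floor(log2(n))) = 1103/22 ≈ 50.1364.
floor = 50.
k = max(1, 50) = 50.

50


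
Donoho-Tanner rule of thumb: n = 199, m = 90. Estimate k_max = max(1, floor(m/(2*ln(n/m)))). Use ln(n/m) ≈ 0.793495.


n/m = 199/90.
ln(n/m) ≈ 0.793495.
2*ln(n/m) ≈ 1.58699.
m/(2*ln(n/m)) ≈ 90/1.58699 ≈ 56.7111.
floor = 56.
k_max = max(1, 56) = 56.

56


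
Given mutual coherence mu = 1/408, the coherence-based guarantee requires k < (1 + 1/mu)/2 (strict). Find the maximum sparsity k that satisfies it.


1/mu = 408.
1 + 1/mu = 409.
(1 + 1/mu)/2 = 204.5 is not an integer, so k_max = floor(204.5) = 204.

204


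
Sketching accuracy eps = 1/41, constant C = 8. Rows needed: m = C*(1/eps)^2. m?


1/eps = 41.
(1/eps)^2 = 1681.
m = 8*1681 = 13448.

13448


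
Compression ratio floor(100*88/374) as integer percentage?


100*m/n = 100*88/374 ≈ 23.5294.
floor = 23.

23


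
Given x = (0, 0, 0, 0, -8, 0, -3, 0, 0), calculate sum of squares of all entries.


Non-zero entries: [(4, -8), (6, -3)]
Squares: [64, 9]
||x||_2^2 = sum = 73.

73


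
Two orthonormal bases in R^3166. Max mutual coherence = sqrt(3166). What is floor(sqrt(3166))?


56^2 = 3136 <= 3166 < 3249 = 57^2, so 56 <= sqrt(3166) < 57.
floor(sqrt(3166)) = 56.

56


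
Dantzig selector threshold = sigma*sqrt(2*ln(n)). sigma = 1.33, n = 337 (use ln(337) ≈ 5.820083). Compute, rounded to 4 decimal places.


ln(337) ≈ 5.820083.
2*ln(n) ≈ 11.640166.
sqrt(2*ln(n)) ≈ sqrt(11.640166) ≈ 3.411769.
threshold ≈ 1.33*3.411769 = 4.53765277 ≈ 4.5377.

4.5377


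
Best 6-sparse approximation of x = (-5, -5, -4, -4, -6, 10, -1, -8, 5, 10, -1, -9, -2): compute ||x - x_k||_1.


Sorted |x_i| descending: [10, 10, 9, 8, 6, 5, 5, 5, 4, 4, 2, 1, 1]
Keep top 6: [10, 10, 9, 8, 6, 5]
Tail entries: [5, 5, 4, 4, 2, 1, 1]
L1 error = sum of tail = 22.

22


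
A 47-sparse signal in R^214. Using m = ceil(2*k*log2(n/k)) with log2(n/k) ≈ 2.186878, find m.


log2(n/k) = log2(214/47) ≈ 2.186878.
2*k*log2(n/k) ≈ 2*47*2.186878 = 205.566532.
m = ceil(205.566532) = 206.

206


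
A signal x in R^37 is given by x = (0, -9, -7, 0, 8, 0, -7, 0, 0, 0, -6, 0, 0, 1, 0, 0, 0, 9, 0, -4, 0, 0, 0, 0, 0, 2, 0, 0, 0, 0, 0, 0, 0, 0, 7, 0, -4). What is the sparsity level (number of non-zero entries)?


Non-zero positions: [1, 2, 4, 6, 10, 13, 17, 19, 25, 34, 36].
Sparsity = 11.

11


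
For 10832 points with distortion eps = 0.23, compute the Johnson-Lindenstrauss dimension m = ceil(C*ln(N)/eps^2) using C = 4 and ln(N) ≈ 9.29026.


ln(10832) ≈ 9.29026.
eps^2 = 0.23^2 = 0.0529.
C*ln(N)/eps^2 ≈ 4*9.29026/0.0529 ≈ 702.4771.
m = ceil(702.4771) = 703.

703


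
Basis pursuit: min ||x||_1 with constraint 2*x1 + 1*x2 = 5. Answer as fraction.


Axis intercepts:
  x1 = 5/2, x2 = 0: L1 = 5/2
  x1 = 0, x2 = 5: L1 = 5
x* = (5/2, 0)
||x*||_1 = 5/2.

5/2


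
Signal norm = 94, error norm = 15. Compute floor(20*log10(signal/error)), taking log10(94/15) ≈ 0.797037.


||x||/||e|| = 94/15.
log10(94/15) ≈ 0.797037.
20*log10(||x||/||e||) ≈ 20*0.797037 = 15.94074.
floor(15.94074) = 15.

15


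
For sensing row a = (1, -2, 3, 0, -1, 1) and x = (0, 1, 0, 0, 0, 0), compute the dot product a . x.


Non-zero terms: ['-2*1']
Products: [-2]
y = sum = -2.

-2


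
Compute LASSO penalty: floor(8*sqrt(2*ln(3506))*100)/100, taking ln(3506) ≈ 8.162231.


ln(3506) ≈ 8.162231.
2*ln(n) ≈ 16.324462.
sqrt(2*ln(n)) ≈ sqrt(16.324462) ≈ 4.040354.
lambda ≈ 8*4.040354 = 32.322832.
floor(lambda*100)/100 = 32.32.

32.32


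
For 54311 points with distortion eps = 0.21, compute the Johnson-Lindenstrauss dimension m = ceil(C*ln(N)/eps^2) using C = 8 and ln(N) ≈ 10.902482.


ln(54311) ≈ 10.902482.
eps^2 = 0.21^2 = 0.0441.
C*ln(N)/eps^2 ≈ 8*10.902482/0.0441 ≈ 1977.7745.
m = ceil(1977.7745) = 1978.

1978


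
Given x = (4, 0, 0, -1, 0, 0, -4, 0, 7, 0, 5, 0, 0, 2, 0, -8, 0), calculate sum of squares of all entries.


Non-zero entries: [(0, 4), (3, -1), (6, -4), (8, 7), (10, 5), (13, 2), (15, -8)]
Squares: [16, 1, 16, 49, 25, 4, 64]
||x||_2^2 = sum = 175.

175


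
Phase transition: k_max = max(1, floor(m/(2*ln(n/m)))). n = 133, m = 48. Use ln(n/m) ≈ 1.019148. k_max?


n/m = 133/48.
ln(n/m) ≈ 1.019148.
2*ln(n/m) ≈ 2.038296.
m/(2*ln(n/m)) ≈ 48/2.038296 ≈ 23.5491.
floor = 23.
k_max = max(1, 23) = 23.

23


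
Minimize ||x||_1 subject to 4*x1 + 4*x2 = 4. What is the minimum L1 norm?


Axis intercepts:
  x1 = 1, x2 = 0: L1 = 1
  x1 = 0, x2 = 1: L1 = 1
x* = (1, 0)
||x*||_1 = 1.

1


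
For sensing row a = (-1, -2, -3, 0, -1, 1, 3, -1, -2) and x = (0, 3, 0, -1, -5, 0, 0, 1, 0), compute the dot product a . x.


Non-zero terms: ['-2*3', '0*-1', '-1*-5', '-1*1']
Products: [-6, 0, 5, -1]
y = sum = -2.

-2


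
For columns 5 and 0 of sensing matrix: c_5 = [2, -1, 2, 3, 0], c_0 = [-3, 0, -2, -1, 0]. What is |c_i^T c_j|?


Inner product: 2*-3 + -1*0 + 2*-2 + 3*-1 + 0*0
Products: [-6, 0, -4, -3, 0]
Sum = -13.
|dot| = 13.

13


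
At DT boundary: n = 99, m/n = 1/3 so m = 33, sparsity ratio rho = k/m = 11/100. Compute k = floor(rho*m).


m = 1/3*99 = 33.
rho = 11/100.
rho*m = 11/100*33 = 3.63.
k = floor(3.63) = 3.

3


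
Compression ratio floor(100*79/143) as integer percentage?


100*m/n = 100*79/143 ≈ 55.2448.
floor = 55.

55


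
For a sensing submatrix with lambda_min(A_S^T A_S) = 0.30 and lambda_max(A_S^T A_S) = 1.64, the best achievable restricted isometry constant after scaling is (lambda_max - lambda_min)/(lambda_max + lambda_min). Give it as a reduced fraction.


lambda_max - lambda_min = 1.64 - 0.30 = 1.34.
lambda_max + lambda_min = 1.64 + 0.30 = 1.94.
delta = 1.34/1.94 = 134/194 = 67/97.

67/97


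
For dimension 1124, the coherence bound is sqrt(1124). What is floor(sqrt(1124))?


33^2 = 1089 <= 1124 < 1156 = 34^2, so 33 <= sqrt(1124) < 34.
floor(sqrt(1124)) = 33.

33


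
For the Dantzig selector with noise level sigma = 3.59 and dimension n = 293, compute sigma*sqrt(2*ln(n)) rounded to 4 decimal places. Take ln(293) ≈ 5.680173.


ln(293) ≈ 5.680173.
2*ln(n) ≈ 11.360346.
sqrt(2*ln(n)) ≈ sqrt(11.360346) ≈ 3.370511.
threshold ≈ 3.59*3.370511 = 12.10013449 ≈ 12.1001.

12.1001


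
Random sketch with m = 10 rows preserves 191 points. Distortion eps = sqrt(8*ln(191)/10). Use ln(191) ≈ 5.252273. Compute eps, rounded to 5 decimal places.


ln(191) ≈ 5.252273.
8*ln(N)/m ≈ 8*5.252273/10 ≈ 4.2018184.
eps = sqrt(4.2018184) ≈ 2.0498337 ≈ 2.04983.

2.04983


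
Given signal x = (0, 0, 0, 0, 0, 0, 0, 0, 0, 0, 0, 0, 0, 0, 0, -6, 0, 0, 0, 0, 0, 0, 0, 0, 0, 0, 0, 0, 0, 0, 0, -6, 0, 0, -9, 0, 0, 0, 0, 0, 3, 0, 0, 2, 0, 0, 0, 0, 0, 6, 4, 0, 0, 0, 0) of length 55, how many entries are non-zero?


Non-zero positions: [15, 31, 34, 40, 43, 49, 50].
Sparsity = 7.

7


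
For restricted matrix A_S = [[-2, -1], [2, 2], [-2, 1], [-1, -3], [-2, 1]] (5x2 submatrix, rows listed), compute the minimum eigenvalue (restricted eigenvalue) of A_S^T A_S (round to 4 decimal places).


A_S^T A_S = [[17, 5], [5, 16]].
trace = 33.
det = 247.
disc = trace^2 - 4*det = 1089 - 4*247 = 101.
sqrt(101) ≈ 10.049876.
lam_min = (33 - sqrt(101))/2 ≈ (33 - 10.049876)/2 = 11.475062 ≈ 11.4751.

11.4751
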